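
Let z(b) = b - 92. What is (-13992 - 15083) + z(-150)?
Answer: -29317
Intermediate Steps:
z(b) = -92 + b
(-13992 - 15083) + z(-150) = (-13992 - 15083) + (-92 - 150) = -29075 - 242 = -29317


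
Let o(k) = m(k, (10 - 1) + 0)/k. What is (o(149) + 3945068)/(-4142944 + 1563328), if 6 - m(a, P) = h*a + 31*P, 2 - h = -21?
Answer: -1884011/1231932 ≈ -1.5293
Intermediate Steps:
h = 23 (h = 2 - 1*(-21) = 2 + 21 = 23)
m(a, P) = 6 - 31*P - 23*a (m(a, P) = 6 - (23*a + 31*P) = 6 + (-31*P - 23*a) = 6 - 31*P - 23*a)
o(k) = (-273 - 23*k)/k (o(k) = (6 - 31*((10 - 1) + 0) - 23*k)/k = (6 - 31*(9 + 0) - 23*k)/k = (6 - 31*9 - 23*k)/k = (6 - 279 - 23*k)/k = (-273 - 23*k)/k)
(o(149) + 3945068)/(-4142944 + 1563328) = ((-23 - 273/149) + 3945068)/(-4142944 + 1563328) = ((-23 - 273*1/149) + 3945068)/(-2579616) = ((-23 - 273/149) + 3945068)*(-1/2579616) = (-3700/149 + 3945068)*(-1/2579616) = (587811432/149)*(-1/2579616) = -1884011/1231932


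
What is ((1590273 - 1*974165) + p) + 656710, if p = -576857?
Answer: 695961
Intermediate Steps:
((1590273 - 1*974165) + p) + 656710 = ((1590273 - 1*974165) - 576857) + 656710 = ((1590273 - 974165) - 576857) + 656710 = (616108 - 576857) + 656710 = 39251 + 656710 = 695961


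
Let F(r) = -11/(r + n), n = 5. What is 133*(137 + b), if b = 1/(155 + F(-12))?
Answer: 19971147/1096 ≈ 18222.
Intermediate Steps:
F(r) = -11/(5 + r) (F(r) = -11/(r + 5) = -11/(5 + r))
b = 7/1096 (b = 1/(155 - 11/(5 - 12)) = 1/(155 - 11/(-7)) = 1/(155 - 11*(-⅐)) = 1/(155 + 11/7) = 1/(1096/7) = 7/1096 ≈ 0.0063869)
133*(137 + b) = 133*(137 + 7/1096) = 133*(150159/1096) = 19971147/1096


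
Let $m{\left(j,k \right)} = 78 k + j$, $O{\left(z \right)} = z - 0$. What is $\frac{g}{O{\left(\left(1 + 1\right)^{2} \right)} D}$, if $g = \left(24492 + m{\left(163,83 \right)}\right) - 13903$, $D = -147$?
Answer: $- \frac{2871}{98} \approx -29.296$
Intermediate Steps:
$O{\left(z \right)} = z$ ($O{\left(z \right)} = z + 0 = z$)
$m{\left(j,k \right)} = j + 78 k$
$g = 17226$ ($g = \left(24492 + \left(163 + 78 \cdot 83\right)\right) - 13903 = \left(24492 + \left(163 + 6474\right)\right) - 13903 = \left(24492 + 6637\right) - 13903 = 31129 - 13903 = 17226$)
$\frac{g}{O{\left(\left(1 + 1\right)^{2} \right)} D} = \frac{17226}{\left(1 + 1\right)^{2} \left(-147\right)} = \frac{17226}{2^{2} \left(-147\right)} = \frac{17226}{4 \left(-147\right)} = \frac{17226}{-588} = 17226 \left(- \frac{1}{588}\right) = - \frac{2871}{98}$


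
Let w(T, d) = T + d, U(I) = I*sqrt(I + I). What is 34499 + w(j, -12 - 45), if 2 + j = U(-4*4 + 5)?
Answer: 34440 - 11*I*sqrt(22) ≈ 34440.0 - 51.595*I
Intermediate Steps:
U(I) = sqrt(2)*I**(3/2) (U(I) = I*sqrt(2*I) = I*(sqrt(2)*sqrt(I)) = sqrt(2)*I**(3/2))
j = -2 - 11*I*sqrt(22) (j = -2 + sqrt(2)*(-4*4 + 5)**(3/2) = -2 + sqrt(2)*(-16 + 5)**(3/2) = -2 + sqrt(2)*(-11)**(3/2) = -2 + sqrt(2)*(-11*I*sqrt(11)) = -2 - 11*I*sqrt(22) ≈ -2.0 - 51.595*I)
34499 + w(j, -12 - 45) = 34499 + ((-2 - 11*I*sqrt(22)) + (-12 - 45)) = 34499 + ((-2 - 11*I*sqrt(22)) - 57) = 34499 + (-59 - 11*I*sqrt(22)) = 34440 - 11*I*sqrt(22)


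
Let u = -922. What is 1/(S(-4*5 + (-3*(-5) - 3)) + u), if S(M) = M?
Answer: -1/930 ≈ -0.0010753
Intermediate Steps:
1/(S(-4*5 + (-3*(-5) - 3)) + u) = 1/((-4*5 + (-3*(-5) - 3)) - 922) = 1/((-20 + (15 - 3)) - 922) = 1/((-20 + 12) - 922) = 1/(-8 - 922) = 1/(-930) = -1/930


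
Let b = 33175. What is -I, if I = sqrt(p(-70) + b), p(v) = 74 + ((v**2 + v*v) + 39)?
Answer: -4*sqrt(2693) ≈ -207.58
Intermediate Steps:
p(v) = 113 + 2*v**2 (p(v) = 74 + ((v**2 + v**2) + 39) = 74 + (2*v**2 + 39) = 74 + (39 + 2*v**2) = 113 + 2*v**2)
I = 4*sqrt(2693) (I = sqrt((113 + 2*(-70)**2) + 33175) = sqrt((113 + 2*4900) + 33175) = sqrt((113 + 9800) + 33175) = sqrt(9913 + 33175) = sqrt(43088) = 4*sqrt(2693) ≈ 207.58)
-I = -4*sqrt(2693)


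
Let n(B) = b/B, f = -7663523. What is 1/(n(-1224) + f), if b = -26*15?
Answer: -204/1563358627 ≈ -1.3049e-7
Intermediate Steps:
b = -390
n(B) = -390/B
1/(n(-1224) + f) = 1/(-390/(-1224) - 7663523) = 1/(-390*(-1/1224) - 7663523) = 1/(65/204 - 7663523) = 1/(-1563358627/204) = -204/1563358627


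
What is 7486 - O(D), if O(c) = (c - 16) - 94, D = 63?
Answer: 7533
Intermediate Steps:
O(c) = -110 + c (O(c) = (-16 + c) - 94 = -110 + c)
7486 - O(D) = 7486 - (-110 + 63) = 7486 - 1*(-47) = 7486 + 47 = 7533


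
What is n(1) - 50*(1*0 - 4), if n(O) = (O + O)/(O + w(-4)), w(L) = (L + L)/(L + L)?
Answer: 201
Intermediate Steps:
w(L) = 1 (w(L) = (2*L)/((2*L)) = (2*L)*(1/(2*L)) = 1)
n(O) = 2*O/(1 + O) (n(O) = (O + O)/(O + 1) = (2*O)/(1 + O) = 2*O/(1 + O))
n(1) - 50*(1*0 - 4) = 2*1/(1 + 1) - 50*(1*0 - 4) = 2*1/2 - 50*(0 - 4) = 2*1*(1/2) - 50*(-4) = 1 + 200 = 201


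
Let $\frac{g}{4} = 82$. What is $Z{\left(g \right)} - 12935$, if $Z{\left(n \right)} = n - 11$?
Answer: $-12618$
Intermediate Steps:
$g = 328$ ($g = 4 \cdot 82 = 328$)
$Z{\left(n \right)} = -11 + n$
$Z{\left(g \right)} - 12935 = \left(-11 + 328\right) - 12935 = 317 - 12935 = -12618$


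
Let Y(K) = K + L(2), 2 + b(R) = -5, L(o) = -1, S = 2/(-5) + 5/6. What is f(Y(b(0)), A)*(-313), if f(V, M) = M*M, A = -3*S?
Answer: -52897/100 ≈ -528.97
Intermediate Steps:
S = 13/30 (S = 2*(-1/5) + 5*(1/6) = -2/5 + 5/6 = 13/30 ≈ 0.43333)
b(R) = -7 (b(R) = -2 - 5 = -7)
A = -13/10 (A = -3*13/30 = -13/10 ≈ -1.3000)
Y(K) = -1 + K (Y(K) = K - 1 = -1 + K)
f(V, M) = M**2
f(Y(b(0)), A)*(-313) = (-13/10)**2*(-313) = (169/100)*(-313) = -52897/100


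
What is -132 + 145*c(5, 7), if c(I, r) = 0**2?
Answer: -132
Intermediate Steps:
c(I, r) = 0
-132 + 145*c(5, 7) = -132 + 145*0 = -132 + 0 = -132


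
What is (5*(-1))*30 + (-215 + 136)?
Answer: -229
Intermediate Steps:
(5*(-1))*30 + (-215 + 136) = -5*30 - 79 = -150 - 79 = -229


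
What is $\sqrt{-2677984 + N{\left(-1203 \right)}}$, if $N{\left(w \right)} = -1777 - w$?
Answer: $i \sqrt{2678558} \approx 1636.6 i$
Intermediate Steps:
$\sqrt{-2677984 + N{\left(-1203 \right)}} = \sqrt{-2677984 - 574} = \sqrt{-2678558} = i \sqrt{2678558}$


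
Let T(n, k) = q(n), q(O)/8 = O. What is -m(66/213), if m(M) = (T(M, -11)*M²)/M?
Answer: -3872/5041 ≈ -0.76810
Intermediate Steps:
q(O) = 8*O
T(n, k) = 8*n
m(M) = 8*M² (m(M) = ((8*M)*M²)/M = (8*M³)/M = 8*M²)
-m(66/213) = -8*(66/213)² = -8*(66*(1/213))² = -8*(22/71)² = -8*484/5041 = -1*3872/5041 = -3872/5041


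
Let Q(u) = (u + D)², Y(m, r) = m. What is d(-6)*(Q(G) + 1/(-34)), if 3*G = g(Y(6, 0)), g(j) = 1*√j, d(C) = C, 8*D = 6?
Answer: -979/136 - 3*√6 ≈ -14.547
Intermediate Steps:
D = ¾ (D = (⅛)*6 = ¾ ≈ 0.75000)
g(j) = √j
G = √6/3 ≈ 0.81650
Q(u) = (¾ + u)² (Q(u) = (u + ¾)² = (¾ + u)²)
d(-6)*(Q(G) + 1/(-34)) = -6*((3 + 4*(√6/3))²/16 + 1/(-34)) = -6*((3 + 4*√6/3)²/16 - 1/34) = -6*(-1/34 + (3 + 4*√6/3)²/16) = 3/17 - 3*(3 + 4*√6/3)²/8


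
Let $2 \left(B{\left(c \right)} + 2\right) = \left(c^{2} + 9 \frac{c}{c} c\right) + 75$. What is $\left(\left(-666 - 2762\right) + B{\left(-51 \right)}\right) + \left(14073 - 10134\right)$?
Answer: $\frac{3235}{2} \approx 1617.5$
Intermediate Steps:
$B{\left(c \right)} = \frac{71}{2} + \frac{c^{2}}{2} + \frac{9 c}{2}$ ($B{\left(c \right)} = -2 + \frac{\left(c^{2} + 9 \frac{c}{c} c\right) + 75}{2} = -2 + \frac{\left(c^{2} + 9 \cdot 1 c\right) + 75}{2} = -2 + \frac{\left(c^{2} + 9 c\right) + 75}{2} = -2 + \frac{75 + c^{2} + 9 c}{2} = -2 + \left(\frac{75}{2} + \frac{c^{2}}{2} + \frac{9 c}{2}\right) = \frac{71}{2} + \frac{c^{2}}{2} + \frac{9 c}{2}$)
$\left(\left(-666 - 2762\right) + B{\left(-51 \right)}\right) + \left(14073 - 10134\right) = \left(\left(-666 - 2762\right) + \left(\frac{71}{2} + \frac{\left(-51\right)^{2}}{2} + \frac{9}{2} \left(-51\right)\right)\right) + \left(14073 - 10134\right) = \left(\left(-666 - 2762\right) + \left(\frac{71}{2} + \frac{1}{2} \cdot 2601 - \frac{459}{2}\right)\right) + 3939 = \left(-3428 + \left(\frac{71}{2} + \frac{2601}{2} - \frac{459}{2}\right)\right) + 3939 = \left(-3428 + \frac{2213}{2}\right) + 3939 = - \frac{4643}{2} + 3939 = \frac{3235}{2}$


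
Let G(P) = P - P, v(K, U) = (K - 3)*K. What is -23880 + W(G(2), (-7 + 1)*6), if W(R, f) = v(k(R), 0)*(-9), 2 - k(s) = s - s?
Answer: -23862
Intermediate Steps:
k(s) = 2 (k(s) = 2 - (s - s) = 2 - 1*0 = 2 + 0 = 2)
v(K, U) = K*(-3 + K) (v(K, U) = (-3 + K)*K = K*(-3 + K))
G(P) = 0
W(R, f) = 18 (W(R, f) = (2*(-3 + 2))*(-9) = (2*(-1))*(-9) = -2*(-9) = 18)
-23880 + W(G(2), (-7 + 1)*6) = -23880 + 18 = -23862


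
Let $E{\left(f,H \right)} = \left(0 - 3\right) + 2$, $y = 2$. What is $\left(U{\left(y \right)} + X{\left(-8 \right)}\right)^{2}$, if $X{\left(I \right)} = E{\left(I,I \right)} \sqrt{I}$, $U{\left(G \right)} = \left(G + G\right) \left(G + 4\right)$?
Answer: $568 - 96 i \sqrt{2} \approx 568.0 - 135.76 i$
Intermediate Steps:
$E{\left(f,H \right)} = -1$ ($E{\left(f,H \right)} = -3 + 2 = -1$)
$U{\left(G \right)} = 2 G \left(4 + G\right)$
$X{\left(I \right)} = - \sqrt{I}$
$\left(U{\left(y \right)} + X{\left(-8 \right)}\right)^{2} = \left(2 \cdot 2 \left(4 + 2\right) - \sqrt{-8}\right)^{2} = \left(2 \cdot 2 \cdot 6 - 2 i \sqrt{2}\right)^{2} = \left(24 - 2 i \sqrt{2}\right)^{2}$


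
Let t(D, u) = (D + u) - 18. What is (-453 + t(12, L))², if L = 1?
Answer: 209764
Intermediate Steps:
t(D, u) = -18 + D + u
(-453 + t(12, L))² = (-453 + (-18 + 12 + 1))² = (-453 - 5)² = (-458)² = 209764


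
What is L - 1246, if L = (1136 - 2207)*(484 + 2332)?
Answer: -3017182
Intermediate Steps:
L = -3015936 (L = -1071*2816 = -3015936)
L - 1246 = -3015936 - 1246 = -3017182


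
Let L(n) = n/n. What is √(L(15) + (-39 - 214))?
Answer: 6*I*√7 ≈ 15.875*I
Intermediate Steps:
L(n) = 1
√(L(15) + (-39 - 214)) = √(1 + (-39 - 214)) = √(1 - 253) = √(-252) = 6*I*√7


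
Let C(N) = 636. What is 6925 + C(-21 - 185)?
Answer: 7561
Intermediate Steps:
6925 + C(-21 - 185) = 6925 + 636 = 7561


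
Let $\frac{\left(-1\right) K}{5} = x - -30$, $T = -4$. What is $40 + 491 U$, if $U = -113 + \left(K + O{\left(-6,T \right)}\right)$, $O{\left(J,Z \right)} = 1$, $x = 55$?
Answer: $-263627$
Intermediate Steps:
$K = -425$ ($K = - 5 \left(55 - -30\right) = - 5 \left(55 + 30\right) = \left(-5\right) 85 = -425$)
$U = -537$ ($U = -113 + \left(-425 + 1\right) = -113 - 424 = -537$)
$40 + 491 U = 40 + 491 \left(-537\right) = 40 - 263667 = -263627$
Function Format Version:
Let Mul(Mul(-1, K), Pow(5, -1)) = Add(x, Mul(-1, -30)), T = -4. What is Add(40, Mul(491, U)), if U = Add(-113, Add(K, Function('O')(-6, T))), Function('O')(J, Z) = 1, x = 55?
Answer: -263627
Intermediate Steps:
K = -425 (K = Mul(-5, Add(55, Mul(-1, -30))) = Mul(-5, Add(55, 30)) = Mul(-5, 85) = -425)
U = -537 (U = Add(-113, Add(-425, 1)) = Add(-113, -424) = -537)
Add(40, Mul(491, U)) = Add(40, Mul(491, -537)) = Add(40, -263667) = -263627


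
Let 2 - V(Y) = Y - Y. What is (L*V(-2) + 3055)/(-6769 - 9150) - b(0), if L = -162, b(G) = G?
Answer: -2731/15919 ≈ -0.17156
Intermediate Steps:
V(Y) = 2 (V(Y) = 2 - (Y - Y) = 2 - 1*0 = 2 + 0 = 2)
(L*V(-2) + 3055)/(-6769 - 9150) - b(0) = (-162*2 + 3055)/(-6769 - 9150) - 1*0 = (-324 + 3055)/(-15919) + 0 = 2731*(-1/15919) + 0 = -2731/15919 + 0 = -2731/15919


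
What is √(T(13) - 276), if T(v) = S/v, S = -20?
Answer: 2*I*√11726/13 ≈ 16.659*I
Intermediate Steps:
T(v) = -20/v
√(T(13) - 276) = √(-20/13 - 276) = √(-3608/13) = 2*I*√11726/13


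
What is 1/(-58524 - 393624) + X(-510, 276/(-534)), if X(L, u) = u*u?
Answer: 956737247/3581464308 ≈ 0.26714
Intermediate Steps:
X(L, u) = u**2
1/(-58524 - 393624) + X(-510, 276/(-534)) = 1/(-58524 - 393624) + (276/(-534))**2 = 1/(-452148) + (276*(-1/534))**2 = -1/452148 + (-46/89)**2 = -1/452148 + 2116/7921 = 956737247/3581464308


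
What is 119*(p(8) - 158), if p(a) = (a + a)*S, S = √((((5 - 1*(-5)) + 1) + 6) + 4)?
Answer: -18802 + 1904*√21 ≈ -10077.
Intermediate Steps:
S = √21 (S = √((((5 + 5) + 1) + 6) + 4) = √(((10 + 1) + 6) + 4) = √((11 + 6) + 4) = √(17 + 4) = √21 ≈ 4.5826)
p(a) = 2*a*√21 (p(a) = (a + a)*√21 = (2*a)*√21 = 2*a*√21)
119*(p(8) - 158) = 119*(2*8*√21 - 158) = 119*(16*√21 - 158) = 119*(-158 + 16*√21) = -18802 + 1904*√21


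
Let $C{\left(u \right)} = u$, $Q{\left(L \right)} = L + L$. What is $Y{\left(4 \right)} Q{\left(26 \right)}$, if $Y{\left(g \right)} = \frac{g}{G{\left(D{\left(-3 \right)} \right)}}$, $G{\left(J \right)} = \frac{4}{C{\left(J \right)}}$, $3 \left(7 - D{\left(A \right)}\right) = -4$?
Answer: $\frac{1300}{3} \approx 433.33$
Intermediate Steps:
$Q{\left(L \right)} = 2 L$
$D{\left(A \right)} = \frac{25}{3}$ ($D{\left(A \right)} = 7 - - \frac{4}{3} = 7 + \frac{4}{3} = \frac{25}{3}$)
$G{\left(J \right)} = \frac{4}{J}$
$Y{\left(g \right)} = \frac{25 g}{12}$ ($Y{\left(g \right)} = \frac{g}{4 \frac{1}{\frac{25}{3}}} = \frac{g}{4 \cdot \frac{3}{25}} = \frac{g}{\frac{12}{25}} = g \frac{25}{12} = \frac{25 g}{12}$)
$Y{\left(4 \right)} Q{\left(26 \right)} = \frac{25}{12} \cdot 4 \cdot 2 \cdot 26 = \frac{25}{3} \cdot 52 = \frac{1300}{3}$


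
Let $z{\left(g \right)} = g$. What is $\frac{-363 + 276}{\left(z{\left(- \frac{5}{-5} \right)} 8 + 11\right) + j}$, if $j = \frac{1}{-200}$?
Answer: $- \frac{600}{131} \approx -4.5802$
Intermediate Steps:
$j = - \frac{1}{200} \approx -0.005$
$\frac{-363 + 276}{\left(z{\left(- \frac{5}{-5} \right)} 8 + 11\right) + j} = \frac{-363 + 276}{\left(- \frac{5}{-5} \cdot 8 + 11\right) - \frac{1}{200}} = - \frac{87}{\left(\left(-5\right) \left(- \frac{1}{5}\right) 8 + 11\right) - \frac{1}{200}} = - \frac{87}{\left(1 \cdot 8 + 11\right) - \frac{1}{200}} = - \frac{87}{\left(8 + 11\right) - \frac{1}{200}} = - \frac{87}{19 - \frac{1}{200}} = - \frac{87}{\frac{3799}{200}} = \left(-87\right) \frac{200}{3799} = - \frac{600}{131}$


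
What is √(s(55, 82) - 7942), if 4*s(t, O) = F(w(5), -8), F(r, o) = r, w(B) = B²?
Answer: 3*I*√3527/2 ≈ 89.083*I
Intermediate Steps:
s(t, O) = 25/4 (s(t, O) = (¼)*5² = (¼)*25 = 25/4)
√(s(55, 82) - 7942) = √(25/4 - 7942) = √(-31743/4) = 3*I*√3527/2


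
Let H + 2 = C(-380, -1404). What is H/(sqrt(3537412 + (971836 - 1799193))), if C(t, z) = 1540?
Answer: 1538*sqrt(2710055)/2710055 ≈ 0.93426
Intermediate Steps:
H = 1538 (H = -2 + 1540 = 1538)
H/(sqrt(3537412 + (971836 - 1799193))) = 1538/(sqrt(3537412 + (971836 - 1799193))) = 1538/(sqrt(3537412 - 827357)) = 1538/(sqrt(2710055)) = 1538*(sqrt(2710055)/2710055) = 1538*sqrt(2710055)/2710055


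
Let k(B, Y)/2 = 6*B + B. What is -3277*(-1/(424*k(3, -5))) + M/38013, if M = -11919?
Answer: -29228317/225645168 ≈ -0.12953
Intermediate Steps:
k(B, Y) = 14*B (k(B, Y) = 2*(6*B + B) = 2*(7*B) = 14*B)
-3277*(-1/(424*k(3, -5))) + M/38013 = -3277/((-8*53)*(14*3)) - 11919/38013 = -3277/((-424*42)) - 11919*1/38013 = -3277/(-17808) - 3973/12671 = -3277*(-1/17808) - 3973/12671 = 3277/17808 - 3973/12671 = -29228317/225645168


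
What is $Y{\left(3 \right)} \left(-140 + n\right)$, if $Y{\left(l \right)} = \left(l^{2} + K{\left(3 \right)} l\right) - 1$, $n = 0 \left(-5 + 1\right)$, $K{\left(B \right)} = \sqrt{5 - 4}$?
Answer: $-1540$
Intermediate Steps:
$K{\left(B \right)} = 1$ ($K{\left(B \right)} = \sqrt{1} = 1$)
$n = 0$ ($n = 0 \left(-4\right) = 0$)
$Y{\left(l \right)} = -1 + l + l^{2}$ ($Y{\left(l \right)} = \left(l^{2} + 1 l\right) - 1 = \left(l^{2} + l\right) - 1 = \left(l + l^{2}\right) - 1 = -1 + l + l^{2}$)
$Y{\left(3 \right)} \left(-140 + n\right) = \left(-1 + 3 + 3^{2}\right) \left(-140 + 0\right) = \left(-1 + 3 + 9\right) \left(-140\right) = 11 \left(-140\right) = -1540$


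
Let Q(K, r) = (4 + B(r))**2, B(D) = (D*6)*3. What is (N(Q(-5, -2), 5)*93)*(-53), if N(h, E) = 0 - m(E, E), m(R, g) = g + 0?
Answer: 24645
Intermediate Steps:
m(R, g) = g
B(D) = 18*D (B(D) = (6*D)*3 = 18*D)
Q(K, r) = (4 + 18*r)**2
N(h, E) = -E (N(h, E) = 0 - E = -E)
(N(Q(-5, -2), 5)*93)*(-53) = (-1*5*93)*(-53) = -5*93*(-53) = -465*(-53) = 24645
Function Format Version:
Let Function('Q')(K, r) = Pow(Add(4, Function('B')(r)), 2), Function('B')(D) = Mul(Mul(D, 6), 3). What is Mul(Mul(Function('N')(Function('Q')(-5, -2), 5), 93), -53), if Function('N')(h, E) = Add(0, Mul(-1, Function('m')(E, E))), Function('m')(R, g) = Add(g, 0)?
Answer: 24645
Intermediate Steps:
Function('m')(R, g) = g
Function('B')(D) = Mul(18, D) (Function('B')(D) = Mul(Mul(6, D), 3) = Mul(18, D))
Function('Q')(K, r) = Pow(Add(4, Mul(18, r)), 2)
Function('N')(h, E) = Mul(-1, E) (Function('N')(h, E) = Add(0, Mul(-1, E)) = Mul(-1, E))
Mul(Mul(Function('N')(Function('Q')(-5, -2), 5), 93), -53) = Mul(Mul(Mul(-1, 5), 93), -53) = Mul(Mul(-5, 93), -53) = Mul(-465, -53) = 24645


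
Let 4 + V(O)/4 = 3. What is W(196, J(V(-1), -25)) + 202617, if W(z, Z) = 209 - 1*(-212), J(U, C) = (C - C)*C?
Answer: 203038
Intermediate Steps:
V(O) = -4 (V(O) = -16 + 4*3 = -16 + 12 = -4)
J(U, C) = 0 (J(U, C) = 0*C = 0)
W(z, Z) = 421 (W(z, Z) = 209 + 212 = 421)
W(196, J(V(-1), -25)) + 202617 = 421 + 202617 = 203038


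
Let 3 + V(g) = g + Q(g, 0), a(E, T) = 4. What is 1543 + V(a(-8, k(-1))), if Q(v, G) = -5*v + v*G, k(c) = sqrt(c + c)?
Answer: 1524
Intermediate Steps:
k(c) = sqrt(2)*sqrt(c) (k(c) = sqrt(2*c) = sqrt(2)*sqrt(c))
Q(v, G) = -5*v + G*v
V(g) = -3 - 4*g (V(g) = -3 + (g + g*(-5 + 0)) = -3 + (g + g*(-5)) = -3 + (g - 5*g) = -3 - 4*g)
1543 + V(a(-8, k(-1))) = 1543 + (-3 - 4*4) = 1543 + (-3 - 16) = 1543 - 19 = 1524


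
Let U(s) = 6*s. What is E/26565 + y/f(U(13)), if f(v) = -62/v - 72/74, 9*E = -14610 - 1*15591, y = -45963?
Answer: 5285714033338/203301945 ≈ 25999.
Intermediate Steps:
E = -10067/3 (E = (-14610 - 1*15591)/9 = (-14610 - 15591)/9 = (⅑)*(-30201) = -10067/3 ≈ -3355.7)
f(v) = -36/37 - 62/v (f(v) = -62/v - 72*1/74 = -62/v - 36/37 = -36/37 - 62/v)
E/26565 + y/f(U(13)) = -10067/3/26565 - 45963/(-36/37 - 62/(6*13)) = -10067/3*1/26565 - 45963/(-36/37 - 62/78) = -10067/79695 - 45963/(-36/37 - 62*1/78) = -10067/79695 - 45963/(-36/37 - 31/39) = -10067/79695 - 45963/(-2551/1443) = -10067/79695 - 45963*(-1443/2551) = -10067/79695 + 66324609/2551 = 5285714033338/203301945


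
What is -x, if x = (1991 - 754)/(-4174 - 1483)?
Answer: 1237/5657 ≈ 0.21867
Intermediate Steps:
x = -1237/5657 (x = 1237/(-5657) = 1237*(-1/5657) = -1237/5657 ≈ -0.21867)
-x = -1*(-1237/5657) = 1237/5657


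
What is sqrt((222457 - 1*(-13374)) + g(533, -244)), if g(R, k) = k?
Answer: 11*sqrt(1947) ≈ 485.37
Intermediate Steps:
sqrt((222457 - 1*(-13374)) + g(533, -244)) = sqrt((222457 - 1*(-13374)) - 244) = sqrt((222457 + 13374) - 244) = sqrt(235831 - 244) = sqrt(235587) = 11*sqrt(1947)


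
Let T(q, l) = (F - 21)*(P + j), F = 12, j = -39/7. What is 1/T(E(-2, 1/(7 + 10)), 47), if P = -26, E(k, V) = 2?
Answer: 7/1989 ≈ 0.0035194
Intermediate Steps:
j = -39/7 (j = -39*1/7 = -39/7 ≈ -5.5714)
T(q, l) = 1989/7 (T(q, l) = (12 - 21)*(-26 - 39/7) = -9*(-221/7) = 1989/7)
1/T(E(-2, 1/(7 + 10)), 47) = 1/(1989/7) = 7/1989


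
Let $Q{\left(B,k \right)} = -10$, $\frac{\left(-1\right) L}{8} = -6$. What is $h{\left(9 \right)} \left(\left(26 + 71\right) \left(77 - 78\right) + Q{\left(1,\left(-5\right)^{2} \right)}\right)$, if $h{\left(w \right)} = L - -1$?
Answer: $-5243$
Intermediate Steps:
$L = 48$ ($L = \left(-8\right) \left(-6\right) = 48$)
$h{\left(w \right)} = 49$ ($h{\left(w \right)} = 48 - -1 = 48 + 1 = 49$)
$h{\left(9 \right)} \left(\left(26 + 71\right) \left(77 - 78\right) + Q{\left(1,\left(-5\right)^{2} \right)}\right) = 49 \left(\left(26 + 71\right) \left(77 - 78\right) - 10\right) = 49 \left(97 \left(-1\right) - 10\right) = 49 \left(-97 - 10\right) = 49 \left(-107\right) = -5243$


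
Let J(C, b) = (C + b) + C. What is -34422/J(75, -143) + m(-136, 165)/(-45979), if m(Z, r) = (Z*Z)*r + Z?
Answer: -1604051066/321853 ≈ -4983.8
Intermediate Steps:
m(Z, r) = Z + r*Z**2 (m(Z, r) = Z**2*r + Z = r*Z**2 + Z = Z + r*Z**2)
J(C, b) = b + 2*C
-34422/J(75, -143) + m(-136, 165)/(-45979) = -34422/(-143 + 2*75) - 136*(1 - 136*165)/(-45979) = -34422/(-143 + 150) - 136*(1 - 22440)*(-1/45979) = -34422/7 - 136*(-22439)*(-1/45979) = -34422*1/7 + 3051704*(-1/45979) = -34422/7 - 3051704/45979 = -1604051066/321853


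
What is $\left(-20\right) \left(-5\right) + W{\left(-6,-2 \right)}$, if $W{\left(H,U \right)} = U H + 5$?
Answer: $117$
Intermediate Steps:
$W{\left(H,U \right)} = 5 + H U$ ($W{\left(H,U \right)} = H U + 5 = 5 + H U$)
$\left(-20\right) \left(-5\right) + W{\left(-6,-2 \right)} = \left(-20\right) \left(-5\right) + \left(5 - -12\right) = 100 + \left(5 + 12\right) = 100 + 17 = 117$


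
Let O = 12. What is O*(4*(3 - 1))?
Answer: 96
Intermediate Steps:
O*(4*(3 - 1)) = 12*(4*(3 - 1)) = 12*(4*2) = 12*8 = 96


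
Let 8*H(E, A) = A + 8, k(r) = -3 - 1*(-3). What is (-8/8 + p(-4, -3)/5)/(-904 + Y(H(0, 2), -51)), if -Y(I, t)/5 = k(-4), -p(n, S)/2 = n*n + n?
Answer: 29/4520 ≈ 0.0064159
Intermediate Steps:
k(r) = 0 (k(r) = -3 + 3 = 0)
H(E, A) = 1 + A/8 (H(E, A) = (A + 8)/8 = (8 + A)/8 = 1 + A/8)
p(n, S) = -2*n - 2*n² (p(n, S) = -2*(n*n + n) = -2*(n² + n) = -2*(n + n²) = -2*n - 2*n²)
Y(I, t) = 0 (Y(I, t) = -5*0 = 0)
(-8/8 + p(-4, -3)/5)/(-904 + Y(H(0, 2), -51)) = (-8/8 - 2*(-4)*(1 - 4)/5)/(-904 + 0) = (-8*⅛ - 2*(-4)*(-3)*(⅕))/(-904) = -(-1 - 24*⅕)/904 = -(-1 - 24/5)/904 = -1/904*(-29/5) = 29/4520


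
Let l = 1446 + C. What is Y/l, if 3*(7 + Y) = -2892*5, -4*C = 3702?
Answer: -3218/347 ≈ -9.2738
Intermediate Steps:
C = -1851/2 (C = -¼*3702 = -1851/2 ≈ -925.50)
l = 1041/2 (l = 1446 - 1851/2 = 1041/2 ≈ 520.50)
Y = -4827 (Y = -7 + (-2892*5)/3 = -7 + (⅓)*(-14460) = -7 - 4820 = -4827)
Y/l = -4827/1041/2 = -4827*2/1041 = -3218/347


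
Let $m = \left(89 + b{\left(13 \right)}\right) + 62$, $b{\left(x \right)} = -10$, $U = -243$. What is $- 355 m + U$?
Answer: $-50298$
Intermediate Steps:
$m = 141$ ($m = \left(89 - 10\right) + 62 = 79 + 62 = 141$)
$- 355 m + U = \left(-355\right) 141 - 243 = -50055 - 243 = -50298$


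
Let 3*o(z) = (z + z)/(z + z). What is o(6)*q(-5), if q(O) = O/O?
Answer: 1/3 ≈ 0.33333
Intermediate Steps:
q(O) = 1
o(z) = 1/3 (o(z) = ((z + z)/(z + z))/3 = ((2*z)/((2*z)))/3 = ((2*z)*(1/(2*z)))/3 = (1/3)*1 = 1/3)
o(6)*q(-5) = (1/3)*1 = 1/3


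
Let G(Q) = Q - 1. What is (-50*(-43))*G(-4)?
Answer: -10750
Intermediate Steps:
G(Q) = -1 + Q
(-50*(-43))*G(-4) = (-50*(-43))*(-1 - 4) = 2150*(-5) = -10750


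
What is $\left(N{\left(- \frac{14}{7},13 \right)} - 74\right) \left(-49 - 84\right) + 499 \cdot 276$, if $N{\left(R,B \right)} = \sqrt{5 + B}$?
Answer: $147566 - 399 \sqrt{2} \approx 1.47 \cdot 10^{5}$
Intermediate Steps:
$\left(N{\left(- \frac{14}{7},13 \right)} - 74\right) \left(-49 - 84\right) + 499 \cdot 276 = \left(\sqrt{5 + 13} - 74\right) \left(-49 - 84\right) + 499 \cdot 276 = \left(\sqrt{18} - 74\right) \left(-133\right) + 137724 = \left(3 \sqrt{2} - 74\right) \left(-133\right) + 137724 = \left(-74 + 3 \sqrt{2}\right) \left(-133\right) + 137724 = \left(9842 - 399 \sqrt{2}\right) + 137724 = 147566 - 399 \sqrt{2}$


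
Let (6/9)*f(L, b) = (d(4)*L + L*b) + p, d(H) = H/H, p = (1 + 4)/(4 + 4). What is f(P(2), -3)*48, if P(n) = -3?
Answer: 477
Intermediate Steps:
p = 5/8 ≈ 0.62500
d(H) = 1
f(L, b) = 15/16 + 3*L/2 + 3*L*b/2 (f(L, b) = 3*((1*L + L*b) + 5/8)/2 = 3*((L + L*b) + 5/8)/2 = 3*(5/8 + L + L*b)/2 = 15/16 + 3*L/2 + 3*L*b/2)
f(P(2), -3)*48 = (15/16 + (3/2)*(-3) + (3/2)*(-3)*(-3))*48 = (15/16 - 9/2 + 27/2)*48 = (159/16)*48 = 477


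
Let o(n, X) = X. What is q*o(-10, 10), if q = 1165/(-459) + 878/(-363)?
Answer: -2752990/55539 ≈ -49.569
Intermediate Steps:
q = -275299/55539 (q = 1165*(-1/459) + 878*(-1/363) = -1165/459 - 878/363 = -275299/55539 ≈ -4.9569)
q*o(-10, 10) = -275299/55539*10 = -2752990/55539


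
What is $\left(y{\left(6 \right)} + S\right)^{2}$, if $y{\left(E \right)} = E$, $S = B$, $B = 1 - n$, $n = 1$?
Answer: $36$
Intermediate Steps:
$B = 0$ ($B = 1 - 1 = 0$)
$S = 0$
$\left(y{\left(6 \right)} + S\right)^{2} = \left(6 + 0\right)^{2} = 6^{2} = 36$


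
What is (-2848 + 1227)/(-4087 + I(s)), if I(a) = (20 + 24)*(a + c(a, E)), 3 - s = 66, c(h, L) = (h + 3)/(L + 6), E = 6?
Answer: 1621/7079 ≈ 0.22899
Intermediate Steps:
c(h, L) = (3 + h)/(6 + L)
s = -63 (s = 3 - 1*66 = 3 - 66 = -63)
I(a) = 11 + 143*a/3 (I(a) = (20 + 24)*(a + (3 + a)/(6 + 6)) = 44*(a + (3 + a)/12) = 44*(a + (¼ + a/12)) = 44*(¼ + 13*a/12) = 11 + 143*a/3)
(-2848 + 1227)/(-4087 + I(s)) = (-2848 + 1227)/(-4087 + (11 + (143/3)*(-63))) = -1621/(-4087 + (11 - 3003)) = -1621/(-4087 - 2992) = -1621/(-7079) = -1621*(-1/7079) = 1621/7079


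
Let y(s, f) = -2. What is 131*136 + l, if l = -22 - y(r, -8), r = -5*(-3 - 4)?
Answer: 17796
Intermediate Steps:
r = 35 (r = -5*(-7) = 35)
l = -20 (l = -22 - 1*(-2) = -22 + 2 = -20)
131*136 + l = 131*136 - 20 = 17816 - 20 = 17796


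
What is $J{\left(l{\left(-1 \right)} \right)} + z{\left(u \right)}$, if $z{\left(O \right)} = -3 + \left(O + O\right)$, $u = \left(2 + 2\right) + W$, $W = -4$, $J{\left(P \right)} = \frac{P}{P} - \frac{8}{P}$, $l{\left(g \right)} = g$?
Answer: $6$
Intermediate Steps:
$J{\left(P \right)} = 1 - \frac{8}{P}$
$u = 0$ ($u = \left(2 + 2\right) - 4 = 4 - 4 = 0$)
$z{\left(O \right)} = -3 + 2 O$
$J{\left(l{\left(-1 \right)} \right)} + z{\left(u \right)} = \frac{-8 - 1}{-1} + \left(-3 + 2 \cdot 0\right) = \left(-1\right) \left(-9\right) + \left(-3 + 0\right) = 9 - 3 = 6$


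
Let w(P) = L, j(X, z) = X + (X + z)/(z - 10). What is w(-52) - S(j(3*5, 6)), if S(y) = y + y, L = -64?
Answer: -167/2 ≈ -83.500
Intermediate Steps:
j(X, z) = X + (X + z)/(-10 + z)
S(y) = 2*y
w(P) = -64
w(-52) - S(j(3*5, 6)) = -64 - 2*(6 - 27*5 + (3*5)*6)/(-10 + 6) = -64 - 2*(6 - 9*15 + 15*6)/(-4) = -64 - 2*(-(6 - 135 + 90)/4) = -64 - 2*(-¼*(-39)) = -64 - 2*39/4 = -64 - 1*39/2 = -64 - 39/2 = -167/2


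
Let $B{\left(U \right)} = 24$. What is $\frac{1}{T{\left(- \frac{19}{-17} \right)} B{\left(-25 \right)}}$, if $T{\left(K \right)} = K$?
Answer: $\frac{17}{456} \approx 0.037281$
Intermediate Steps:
$\frac{1}{T{\left(- \frac{19}{-17} \right)} B{\left(-25 \right)}} = \frac{1}{- \frac{19}{-17} \cdot 24} = \frac{1}{\left(-19\right) \left(- \frac{1}{17}\right) 24} = \frac{1}{\frac{19}{17} \cdot 24} = \frac{1}{\frac{456}{17}} = \frac{17}{456}$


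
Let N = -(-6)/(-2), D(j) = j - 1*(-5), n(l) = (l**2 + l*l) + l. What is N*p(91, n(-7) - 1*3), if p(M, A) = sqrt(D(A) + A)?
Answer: -3*sqrt(181) ≈ -40.361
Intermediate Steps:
n(l) = l + 2*l**2 (n(l) = (l**2 + l**2) + l = 2*l**2 + l = l + 2*l**2)
D(j) = 5 + j (D(j) = j + 5 = 5 + j)
p(M, A) = sqrt(5 + 2*A) (p(M, A) = sqrt((5 + A) + A) = sqrt(5 + 2*A))
N = -3 (N = -(-6)*(-1)/2 = -1*3 = -3)
N*p(91, n(-7) - 1*3) = -3*sqrt(5 + 2*(-7*(1 + 2*(-7)) - 1*3)) = -3*sqrt(5 + 2*(-7*(1 - 14) - 3)) = -3*sqrt(5 + 2*(-7*(-13) - 3)) = -3*sqrt(5 + 2*(91 - 3)) = -3*sqrt(5 + 2*88) = -3*sqrt(5 + 176) = -3*sqrt(181)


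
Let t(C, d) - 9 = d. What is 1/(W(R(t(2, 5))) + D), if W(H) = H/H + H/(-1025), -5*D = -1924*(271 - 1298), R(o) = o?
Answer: -1025/405068329 ≈ -2.5304e-6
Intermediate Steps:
t(C, d) = 9 + d
D = -1975948/5 (D = -(-1924)*(271 - 1298)/5 = -(-1924)*(-1027)/5 = -1/5*1975948 = -1975948/5 ≈ -3.9519e+5)
W(H) = 1 - H/1025 (W(H) = 1 + H*(-1/1025) = 1 - H/1025)
1/(W(R(t(2, 5))) + D) = 1/((1 - (9 + 5)/1025) - 1975948/5) = 1/((1 - 1/1025*14) - 1975948/5) = 1/((1 - 14/1025) - 1975948/5) = 1/(1011/1025 - 1975948/5) = 1/(-405068329/1025) = -1025/405068329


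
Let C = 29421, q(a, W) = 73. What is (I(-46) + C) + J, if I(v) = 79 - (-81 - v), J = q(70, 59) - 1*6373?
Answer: 23235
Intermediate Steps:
J = -6300 (J = 73 - 1*6373 = 73 - 6373 = -6300)
I(v) = 160 + v (I(v) = 79 + (81 + v) = 160 + v)
(I(-46) + C) + J = ((160 - 46) + 29421) - 6300 = (114 + 29421) - 6300 = 29535 - 6300 = 23235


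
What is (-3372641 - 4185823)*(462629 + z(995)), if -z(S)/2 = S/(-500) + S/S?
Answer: -87419490190368/25 ≈ -3.4968e+12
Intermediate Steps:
z(S) = -2 + S/250 (z(S) = -2*(S/(-500) + S/S) = -2*(S*(-1/500) + 1) = -2*(-S/500 + 1) = -2*(1 - S/500) = -2 + S/250)
(-3372641 - 4185823)*(462629 + z(995)) = (-3372641 - 4185823)*(462629 + (-2 + (1/250)*995)) = -7558464*(462629 + (-2 + 199/50)) = -7558464*(462629 + 99/50) = -7558464*23131549/50 = -87419490190368/25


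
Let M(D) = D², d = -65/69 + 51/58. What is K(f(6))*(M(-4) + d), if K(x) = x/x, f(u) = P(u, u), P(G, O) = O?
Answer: 63781/4002 ≈ 15.937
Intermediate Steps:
f(u) = u
d = -251/4002 (d = -65*1/69 + 51*(1/58) = -65/69 + 51/58 = -251/4002 ≈ -0.062719)
K(x) = 1
K(f(6))*(M(-4) + d) = 1*((-4)² - 251/4002) = 1*(16 - 251/4002) = 1*(63781/4002) = 63781/4002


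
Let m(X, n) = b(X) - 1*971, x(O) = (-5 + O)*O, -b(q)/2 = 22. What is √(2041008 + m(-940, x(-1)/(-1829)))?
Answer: √2039993 ≈ 1428.3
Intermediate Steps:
b(q) = -44 (b(q) = -2*22 = -44)
x(O) = O*(-5 + O)
m(X, n) = -1015 (m(X, n) = -44 - 1*971 = -44 - 971 = -1015)
√(2041008 + m(-940, x(-1)/(-1829))) = √(2041008 - 1015) = √2039993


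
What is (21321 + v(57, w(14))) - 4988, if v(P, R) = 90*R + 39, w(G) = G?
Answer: 17632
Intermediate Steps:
v(P, R) = 39 + 90*R
(21321 + v(57, w(14))) - 4988 = (21321 + (39 + 90*14)) - 4988 = (21321 + (39 + 1260)) - 4988 = (21321 + 1299) - 4988 = 22620 - 4988 = 17632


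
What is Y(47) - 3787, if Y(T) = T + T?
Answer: -3693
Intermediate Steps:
Y(T) = 2*T
Y(47) - 3787 = 2*47 - 3787 = 94 - 3787 = -3693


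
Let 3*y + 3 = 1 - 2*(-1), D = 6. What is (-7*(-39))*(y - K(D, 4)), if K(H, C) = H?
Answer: -1638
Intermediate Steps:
y = 0 (y = -1 + (1 - 2*(-1))/3 = -1 + (1 + 2)/3 = -1 + (⅓)*3 = -1 + 1 = 0)
(-7*(-39))*(y - K(D, 4)) = (-7*(-39))*(0 - 1*6) = 273*(0 - 6) = 273*(-6) = -1638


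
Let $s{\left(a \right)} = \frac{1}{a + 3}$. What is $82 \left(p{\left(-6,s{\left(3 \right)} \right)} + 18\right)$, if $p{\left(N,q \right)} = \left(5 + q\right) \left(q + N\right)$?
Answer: $- \frac{17917}{18} \approx -995.39$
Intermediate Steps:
$s{\left(a \right)} = \frac{1}{3 + a}$
$p{\left(N,q \right)} = \left(5 + q\right) \left(N + q\right)$
$82 \left(p{\left(-6,s{\left(3 \right)} \right)} + 18\right) = 82 \left(\left(\left(\frac{1}{3 + 3}\right)^{2} + 5 \left(-6\right) + \frac{5}{3 + 3} - \frac{6}{3 + 3}\right) + 18\right) = 82 \left(\left(\left(\frac{1}{6}\right)^{2} - 30 + \frac{5}{6} - \frac{6}{6}\right) + 18\right) = 82 \left(\left(\left(\frac{1}{6}\right)^{2} - 30 + 5 \cdot \frac{1}{6} - 1\right) + 18\right) = 82 \left(\left(\frac{1}{36} - 30 + \frac{5}{6} - 1\right) + 18\right) = 82 \left(- \frac{1085}{36} + 18\right) = 82 \left(- \frac{437}{36}\right) = - \frac{17917}{18}$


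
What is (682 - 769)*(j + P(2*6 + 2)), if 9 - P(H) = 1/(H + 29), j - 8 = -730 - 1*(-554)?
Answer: 594906/43 ≈ 13835.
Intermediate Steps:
j = -168 (j = 8 + (-730 - 1*(-554)) = 8 + (-730 + 554) = 8 - 176 = -168)
P(H) = 9 - 1/(29 + H) (P(H) = 9 - 1/(H + 29) = 9 - 1/(29 + H))
(682 - 769)*(j + P(2*6 + 2)) = (682 - 769)*(-168 + (260 + 9*(2*6 + 2))/(29 + (2*6 + 2))) = -87*(-168 + (260 + 9*(12 + 2))/(29 + (12 + 2))) = -87*(-168 + (260 + 9*14)/(29 + 14)) = -87*(-168 + (260 + 126)/43) = -87*(-168 + (1/43)*386) = -87*(-168 + 386/43) = -87*(-6838/43) = 594906/43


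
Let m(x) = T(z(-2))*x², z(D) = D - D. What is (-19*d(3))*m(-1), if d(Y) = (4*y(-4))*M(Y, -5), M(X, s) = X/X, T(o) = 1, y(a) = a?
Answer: 304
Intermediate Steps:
z(D) = 0
M(X, s) = 1
d(Y) = -16 (d(Y) = (4*(-4))*1 = -16*1 = -16)
m(x) = x² (m(x) = 1*x² = x²)
(-19*d(3))*m(-1) = -19*(-16)*(-1)² = 304*1 = 304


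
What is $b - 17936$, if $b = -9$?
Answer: $-17945$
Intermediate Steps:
$b - 17936 = -9 - 17936 = -17945$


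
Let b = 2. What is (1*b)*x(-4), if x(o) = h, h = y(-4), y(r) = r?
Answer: -8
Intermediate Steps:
h = -4
x(o) = -4
(1*b)*x(-4) = (1*2)*(-4) = 2*(-4) = -8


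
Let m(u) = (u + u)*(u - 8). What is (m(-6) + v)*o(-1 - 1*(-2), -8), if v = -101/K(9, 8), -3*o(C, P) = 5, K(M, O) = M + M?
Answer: -14615/54 ≈ -270.65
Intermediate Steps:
K(M, O) = 2*M
o(C, P) = -5/3 (o(C, P) = -1/3*5 = -5/3)
m(u) = 2*u*(-8 + u) (m(u) = (2*u)*(-8 + u) = 2*u*(-8 + u))
v = -101/18 (v = -101/(2*9) = -101/18 ≈ -5.6111)
(m(-6) + v)*o(-1 - 1*(-2), -8) = (2*(-6)*(-8 - 6) - 101/18)*(-5/3) = (2*(-6)*(-14) - 101/18)*(-5/3) = (168 - 101/18)*(-5/3) = (2923/18)*(-5/3) = -14615/54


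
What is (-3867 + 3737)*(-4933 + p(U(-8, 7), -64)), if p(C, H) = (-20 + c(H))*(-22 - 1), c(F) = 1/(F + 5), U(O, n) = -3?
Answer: 34304920/59 ≈ 5.8144e+5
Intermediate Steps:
c(F) = 1/(5 + F)
p(C, H) = 460 - 23/(5 + H) (p(C, H) = (-20 + 1/(5 + H))*(-22 - 1) = (-20 + 1/(5 + H))*(-23) = 460 - 23/(5 + H))
(-3867 + 3737)*(-4933 + p(U(-8, 7), -64)) = (-3867 + 3737)*(-4933 + 23*(99 + 20*(-64))/(5 - 64)) = -130*(-4933 + 23*(99 - 1280)/(-59)) = -130*(-4933 + 23*(-1/59)*(-1181)) = -130*(-4933 + 27163/59) = -130*(-263884/59) = 34304920/59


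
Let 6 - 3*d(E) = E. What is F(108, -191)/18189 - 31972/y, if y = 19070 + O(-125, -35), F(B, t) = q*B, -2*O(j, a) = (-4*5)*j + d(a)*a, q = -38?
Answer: -437102352/218985455 ≈ -1.9960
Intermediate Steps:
d(E) = 2 - E/3
O(j, a) = 10*j - a*(2 - a/3)/2 (O(j, a) = -((-4*5)*j + (2 - a/3)*a)/2 = -(-20*j + a*(2 - a/3))/2 = 10*j - a*(2 - a/3)/2)
F(B, t) = -38*B
y = 108355/6 (y = 19070 + (10*(-125) + (⅙)*(-35)*(-6 - 35)) = 19070 + (-1250 + (⅙)*(-35)*(-41)) = 19070 + (-1250 + 1435/6) = 19070 - 6065/6 = 108355/6 ≈ 18059.)
F(108, -191)/18189 - 31972/y = -38*108/18189 - 31972/108355/6 = -4104*1/18189 - 31972*6/108355 = -456/2021 - 191832/108355 = -437102352/218985455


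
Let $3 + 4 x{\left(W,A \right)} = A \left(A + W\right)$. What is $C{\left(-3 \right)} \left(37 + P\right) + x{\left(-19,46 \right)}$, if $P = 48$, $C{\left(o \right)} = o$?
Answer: $\frac{219}{4} \approx 54.75$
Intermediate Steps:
$x{\left(W,A \right)} = - \frac{3}{4} + \frac{A \left(A + W\right)}{4}$
$C{\left(-3 \right)} \left(37 + P\right) + x{\left(-19,46 \right)} = - 3 \left(37 + 48\right) + \left(- \frac{3}{4} + \frac{46^{2}}{4} + \frac{1}{4} \cdot 46 \left(-19\right)\right) = \left(-3\right) 85 - - \frac{1239}{4} = -255 - - \frac{1239}{4} = -255 + \frac{1239}{4} = \frac{219}{4}$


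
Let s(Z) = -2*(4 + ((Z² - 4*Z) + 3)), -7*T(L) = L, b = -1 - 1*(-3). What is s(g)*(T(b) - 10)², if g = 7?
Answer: -41472/7 ≈ -5924.6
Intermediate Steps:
b = 2 (b = -1 + 3 = 2)
T(L) = -L/7
s(Z) = -14 - 2*Z² + 8*Z (s(Z) = -2*(4 + (3 + Z² - 4*Z)) = -2*(7 + Z² - 4*Z) = -14 - 2*Z² + 8*Z)
s(g)*(T(b) - 10)² = (-14 - 2*7² + 8*7)*(-⅐*2 - 10)² = (-14 - 2*49 + 56)*(-2/7 - 10)² = (-14 - 98 + 56)*(-72/7)² = -56*5184/49 = -41472/7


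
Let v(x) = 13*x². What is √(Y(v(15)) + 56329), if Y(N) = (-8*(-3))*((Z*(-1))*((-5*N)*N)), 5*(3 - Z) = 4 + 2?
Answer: √1848071329 ≈ 42989.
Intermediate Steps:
Z = 9/5 (Z = 3 - (4 + 2)/5 = 3 - ⅕*6 = 3 - 6/5 = 9/5 ≈ 1.8000)
Y(N) = 216*N² (Y(N) = (-8*(-3))*(((9/5)*(-1))*((-5*N)*N)) = 24*(-(-9)*N²) = 24*(9*N²) = 216*N²)
√(Y(v(15)) + 56329) = √(216*(13*15²)² + 56329) = √(216*(13*225)² + 56329) = √(216*2925² + 56329) = √(216*8555625 + 56329) = √(1848015000 + 56329) = √1848071329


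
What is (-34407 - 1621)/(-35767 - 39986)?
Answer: 36028/75753 ≈ 0.47560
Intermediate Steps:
(-34407 - 1621)/(-35767 - 39986) = -36028/(-75753) = -36028*(-1/75753) = 36028/75753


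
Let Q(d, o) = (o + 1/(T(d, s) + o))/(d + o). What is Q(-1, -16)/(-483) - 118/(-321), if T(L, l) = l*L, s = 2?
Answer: 340145/930258 ≈ 0.36565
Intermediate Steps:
T(L, l) = L*l
Q(d, o) = (o + 1/(o + 2*d))/(d + o) (Q(d, o) = (o + 1/(d*2 + o))/(d + o) = (o + 1/(2*d + o))/(d + o) = (o + 1/(o + 2*d))/(d + o))
Q(-1, -16)/(-483) - 118/(-321) = ((1 + (-16)² + 2*(-1)*(-16))/((-16)² + 2*(-1)² + 3*(-1)*(-16)))/(-483) - 118/(-321) = ((1 + 256 + 32)/(256 + 2*1 + 48))*(-1/483) - 118*(-1/321) = (289/(256 + 2 + 48))*(-1/483) + 118/321 = (289/306)*(-1/483) + 118/321 = ((1/306)*289)*(-1/483) + 118/321 = (17/18)*(-1/483) + 118/321 = -17/8694 + 118/321 = 340145/930258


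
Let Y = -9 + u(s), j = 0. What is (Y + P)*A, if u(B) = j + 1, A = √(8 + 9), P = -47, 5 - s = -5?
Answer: -55*√17 ≈ -226.77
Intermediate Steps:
s = 10 (s = 5 - 1*(-5) = 5 + 5 = 10)
A = √17 ≈ 4.1231
u(B) = 1 (u(B) = 0 + 1 = 1)
Y = -8 (Y = -9 + 1 = -8)
(Y + P)*A = (-8 - 47)*√17 = -55*√17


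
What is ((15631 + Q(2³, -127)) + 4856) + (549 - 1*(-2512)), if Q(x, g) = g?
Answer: 23421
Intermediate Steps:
((15631 + Q(2³, -127)) + 4856) + (549 - 1*(-2512)) = ((15631 - 127) + 4856) + (549 - 1*(-2512)) = (15504 + 4856) + (549 + 2512) = 20360 + 3061 = 23421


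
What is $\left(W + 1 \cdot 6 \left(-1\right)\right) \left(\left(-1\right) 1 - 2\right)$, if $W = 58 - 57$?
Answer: $15$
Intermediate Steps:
$W = 1$ ($W = 58 - 57 = 1$)
$\left(W + 1 \cdot 6 \left(-1\right)\right) \left(\left(-1\right) 1 - 2\right) = \left(1 + 1 \cdot 6 \left(-1\right)\right) \left(\left(-1\right) 1 - 2\right) = \left(1 + 6 \left(-1\right)\right) \left(-1 - 2\right) = \left(1 - 6\right) \left(-3\right) = \left(-5\right) \left(-3\right) = 15$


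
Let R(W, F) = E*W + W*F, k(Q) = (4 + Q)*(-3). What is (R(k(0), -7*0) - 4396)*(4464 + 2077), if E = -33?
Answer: -26164000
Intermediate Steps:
k(Q) = -12 - 3*Q
R(W, F) = -33*W + F*W (R(W, F) = -33*W + W*F = -33*W + F*W)
(R(k(0), -7*0) - 4396)*(4464 + 2077) = ((-12 - 3*0)*(-33 - 7*0) - 4396)*(4464 + 2077) = ((-12 + 0)*(-33 + 0) - 4396)*6541 = (-12*(-33) - 4396)*6541 = (396 - 4396)*6541 = -4000*6541 = -26164000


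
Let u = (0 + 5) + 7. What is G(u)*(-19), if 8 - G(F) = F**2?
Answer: 2584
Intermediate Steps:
u = 12 (u = 5 + 7 = 12)
G(F) = 8 - F**2
G(u)*(-19) = (8 - 1*12**2)*(-19) = (8 - 1*144)*(-19) = (8 - 144)*(-19) = -136*(-19) = 2584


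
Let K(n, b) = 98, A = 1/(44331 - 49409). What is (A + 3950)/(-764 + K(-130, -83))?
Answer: -6686033/1127316 ≈ -5.9309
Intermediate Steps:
A = -1/5078 (A = 1/(-5078) = -1/5078 ≈ -0.00019693)
(A + 3950)/(-764 + K(-130, -83)) = (-1/5078 + 3950)/(-764 + 98) = (20058099/5078)/(-666) = (20058099/5078)*(-1/666) = -6686033/1127316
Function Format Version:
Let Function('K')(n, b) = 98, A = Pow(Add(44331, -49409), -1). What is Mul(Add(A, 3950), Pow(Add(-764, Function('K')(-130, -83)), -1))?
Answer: Rational(-6686033, 1127316) ≈ -5.9309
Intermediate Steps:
A = Rational(-1, 5078) (A = Pow(-5078, -1) = Rational(-1, 5078) ≈ -0.00019693)
Mul(Add(A, 3950), Pow(Add(-764, Function('K')(-130, -83)), -1)) = Mul(Add(Rational(-1, 5078), 3950), Pow(Add(-764, 98), -1)) = Mul(Rational(20058099, 5078), Pow(-666, -1)) = Mul(Rational(20058099, 5078), Rational(-1, 666)) = Rational(-6686033, 1127316)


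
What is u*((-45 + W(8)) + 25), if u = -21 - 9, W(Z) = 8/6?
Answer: 560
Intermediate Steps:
W(Z) = 4/3 (W(Z) = 8*(⅙) = 4/3)
u = -30
u*((-45 + W(8)) + 25) = -30*((-45 + 4/3) + 25) = -30*(-131/3 + 25) = -30*(-56/3) = 560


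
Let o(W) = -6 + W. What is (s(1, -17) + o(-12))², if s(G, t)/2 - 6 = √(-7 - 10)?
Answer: 4*(-3 + I*√17)² ≈ -32.0 - 98.955*I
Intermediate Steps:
s(G, t) = 12 + 2*I*√17 (s(G, t) = 12 + 2*√(-7 - 10) = 12 + 2*√(-17) = 12 + 2*(I*√17) = 12 + 2*I*√17)
(s(1, -17) + o(-12))² = ((12 + 2*I*√17) + (-6 - 12))² = ((12 + 2*I*√17) - 18)² = (-6 + 2*I*√17)²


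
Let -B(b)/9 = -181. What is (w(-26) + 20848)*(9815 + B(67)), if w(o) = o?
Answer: 238286968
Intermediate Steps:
B(b) = 1629 (B(b) = -9*(-181) = 1629)
(w(-26) + 20848)*(9815 + B(67)) = (-26 + 20848)*(9815 + 1629) = 20822*11444 = 238286968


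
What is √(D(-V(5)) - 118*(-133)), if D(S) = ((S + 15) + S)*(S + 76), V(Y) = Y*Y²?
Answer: 13*√161 ≈ 164.95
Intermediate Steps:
V(Y) = Y³
D(S) = (15 + 2*S)*(76 + S) (D(S) = ((15 + S) + S)*(76 + S) = (15 + 2*S)*(76 + S))
√(D(-V(5)) - 118*(-133)) = √((1140 + 2*(-1*5³)² + 167*(-1*5³)) - 118*(-133)) = √((1140 + 2*(-1*125)² + 167*(-1*125)) + 15694) = √((1140 + 2*(-125)² + 167*(-125)) + 15694) = √((1140 + 2*15625 - 20875) + 15694) = √((1140 + 31250 - 20875) + 15694) = √(11515 + 15694) = √27209 = 13*√161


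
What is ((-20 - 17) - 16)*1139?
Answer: -60367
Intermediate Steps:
((-20 - 17) - 16)*1139 = (-37 - 16)*1139 = -53*1139 = -60367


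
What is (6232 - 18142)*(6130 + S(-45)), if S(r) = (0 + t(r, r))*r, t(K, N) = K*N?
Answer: 1012290450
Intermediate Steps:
S(r) = r³ (S(r) = (0 + r*r)*r = (0 + r²)*r = r²*r = r³)
(6232 - 18142)*(6130 + S(-45)) = (6232 - 18142)*(6130 + (-45)³) = -11910*(6130 - 91125) = -11910*(-84995) = 1012290450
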